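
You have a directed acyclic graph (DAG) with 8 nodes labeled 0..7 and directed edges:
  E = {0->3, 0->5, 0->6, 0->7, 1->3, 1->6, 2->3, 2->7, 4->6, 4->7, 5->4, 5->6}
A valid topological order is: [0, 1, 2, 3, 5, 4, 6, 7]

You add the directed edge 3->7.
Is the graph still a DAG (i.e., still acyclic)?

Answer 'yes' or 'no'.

Answer: yes

Derivation:
Given toposort: [0, 1, 2, 3, 5, 4, 6, 7]
Position of 3: index 3; position of 7: index 7
New edge 3->7: forward
Forward edge: respects the existing order. Still a DAG, same toposort still valid.
Still a DAG? yes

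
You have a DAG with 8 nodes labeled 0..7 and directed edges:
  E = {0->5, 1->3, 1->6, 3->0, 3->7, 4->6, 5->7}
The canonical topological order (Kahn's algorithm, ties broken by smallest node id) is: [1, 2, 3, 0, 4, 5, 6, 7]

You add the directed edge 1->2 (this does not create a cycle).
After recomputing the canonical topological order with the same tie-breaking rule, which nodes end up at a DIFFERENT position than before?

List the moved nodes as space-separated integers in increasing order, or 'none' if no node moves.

Answer: none

Derivation:
Old toposort: [1, 2, 3, 0, 4, 5, 6, 7]
Added edge 1->2
Recompute Kahn (smallest-id tiebreak):
  initial in-degrees: [1, 0, 1, 1, 0, 1, 2, 2]
  ready (indeg=0): [1, 4]
  pop 1: indeg[2]->0; indeg[3]->0; indeg[6]->1 | ready=[2, 3, 4] | order so far=[1]
  pop 2: no out-edges | ready=[3, 4] | order so far=[1, 2]
  pop 3: indeg[0]->0; indeg[7]->1 | ready=[0, 4] | order so far=[1, 2, 3]
  pop 0: indeg[5]->0 | ready=[4, 5] | order so far=[1, 2, 3, 0]
  pop 4: indeg[6]->0 | ready=[5, 6] | order so far=[1, 2, 3, 0, 4]
  pop 5: indeg[7]->0 | ready=[6, 7] | order so far=[1, 2, 3, 0, 4, 5]
  pop 6: no out-edges | ready=[7] | order so far=[1, 2, 3, 0, 4, 5, 6]
  pop 7: no out-edges | ready=[] | order so far=[1, 2, 3, 0, 4, 5, 6, 7]
New canonical toposort: [1, 2, 3, 0, 4, 5, 6, 7]
Compare positions:
  Node 0: index 3 -> 3 (same)
  Node 1: index 0 -> 0 (same)
  Node 2: index 1 -> 1 (same)
  Node 3: index 2 -> 2 (same)
  Node 4: index 4 -> 4 (same)
  Node 5: index 5 -> 5 (same)
  Node 6: index 6 -> 6 (same)
  Node 7: index 7 -> 7 (same)
Nodes that changed position: none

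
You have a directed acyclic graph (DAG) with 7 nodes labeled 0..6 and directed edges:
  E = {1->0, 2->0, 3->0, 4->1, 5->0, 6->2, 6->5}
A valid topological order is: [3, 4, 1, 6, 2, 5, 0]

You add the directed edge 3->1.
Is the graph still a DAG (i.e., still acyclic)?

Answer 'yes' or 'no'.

Answer: yes

Derivation:
Given toposort: [3, 4, 1, 6, 2, 5, 0]
Position of 3: index 0; position of 1: index 2
New edge 3->1: forward
Forward edge: respects the existing order. Still a DAG, same toposort still valid.
Still a DAG? yes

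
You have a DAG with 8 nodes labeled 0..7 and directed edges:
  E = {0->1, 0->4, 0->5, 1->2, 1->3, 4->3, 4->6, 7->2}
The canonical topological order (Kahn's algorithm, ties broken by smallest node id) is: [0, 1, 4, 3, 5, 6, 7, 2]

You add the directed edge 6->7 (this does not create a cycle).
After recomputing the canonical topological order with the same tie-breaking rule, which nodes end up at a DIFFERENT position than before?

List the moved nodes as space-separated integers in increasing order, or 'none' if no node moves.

Old toposort: [0, 1, 4, 3, 5, 6, 7, 2]
Added edge 6->7
Recompute Kahn (smallest-id tiebreak):
  initial in-degrees: [0, 1, 2, 2, 1, 1, 1, 1]
  ready (indeg=0): [0]
  pop 0: indeg[1]->0; indeg[4]->0; indeg[5]->0 | ready=[1, 4, 5] | order so far=[0]
  pop 1: indeg[2]->1; indeg[3]->1 | ready=[4, 5] | order so far=[0, 1]
  pop 4: indeg[3]->0; indeg[6]->0 | ready=[3, 5, 6] | order so far=[0, 1, 4]
  pop 3: no out-edges | ready=[5, 6] | order so far=[0, 1, 4, 3]
  pop 5: no out-edges | ready=[6] | order so far=[0, 1, 4, 3, 5]
  pop 6: indeg[7]->0 | ready=[7] | order so far=[0, 1, 4, 3, 5, 6]
  pop 7: indeg[2]->0 | ready=[2] | order so far=[0, 1, 4, 3, 5, 6, 7]
  pop 2: no out-edges | ready=[] | order so far=[0, 1, 4, 3, 5, 6, 7, 2]
New canonical toposort: [0, 1, 4, 3, 5, 6, 7, 2]
Compare positions:
  Node 0: index 0 -> 0 (same)
  Node 1: index 1 -> 1 (same)
  Node 2: index 7 -> 7 (same)
  Node 3: index 3 -> 3 (same)
  Node 4: index 2 -> 2 (same)
  Node 5: index 4 -> 4 (same)
  Node 6: index 5 -> 5 (same)
  Node 7: index 6 -> 6 (same)
Nodes that changed position: none

Answer: none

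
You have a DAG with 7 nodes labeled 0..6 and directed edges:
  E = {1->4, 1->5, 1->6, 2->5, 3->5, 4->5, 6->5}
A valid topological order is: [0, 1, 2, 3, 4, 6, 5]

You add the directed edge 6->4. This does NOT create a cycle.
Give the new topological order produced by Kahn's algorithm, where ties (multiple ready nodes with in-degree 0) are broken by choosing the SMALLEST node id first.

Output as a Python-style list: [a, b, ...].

Answer: [0, 1, 2, 3, 6, 4, 5]

Derivation:
Old toposort: [0, 1, 2, 3, 4, 6, 5]
Added edge: 6->4
Position of 6 (5) > position of 4 (4). Must reorder: 6 must now come before 4.
Run Kahn's algorithm (break ties by smallest node id):
  initial in-degrees: [0, 0, 0, 0, 2, 5, 1]
  ready (indeg=0): [0, 1, 2, 3]
  pop 0: no out-edges | ready=[1, 2, 3] | order so far=[0]
  pop 1: indeg[4]->1; indeg[5]->4; indeg[6]->0 | ready=[2, 3, 6] | order so far=[0, 1]
  pop 2: indeg[5]->3 | ready=[3, 6] | order so far=[0, 1, 2]
  pop 3: indeg[5]->2 | ready=[6] | order so far=[0, 1, 2, 3]
  pop 6: indeg[4]->0; indeg[5]->1 | ready=[4] | order so far=[0, 1, 2, 3, 6]
  pop 4: indeg[5]->0 | ready=[5] | order so far=[0, 1, 2, 3, 6, 4]
  pop 5: no out-edges | ready=[] | order so far=[0, 1, 2, 3, 6, 4, 5]
  Result: [0, 1, 2, 3, 6, 4, 5]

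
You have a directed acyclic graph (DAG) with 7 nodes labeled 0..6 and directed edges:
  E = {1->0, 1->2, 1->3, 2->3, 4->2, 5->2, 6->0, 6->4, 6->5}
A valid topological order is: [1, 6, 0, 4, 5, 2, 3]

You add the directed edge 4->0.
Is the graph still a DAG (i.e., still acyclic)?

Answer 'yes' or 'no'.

Given toposort: [1, 6, 0, 4, 5, 2, 3]
Position of 4: index 3; position of 0: index 2
New edge 4->0: backward (u after v in old order)
Backward edge: old toposort is now invalid. Check if this creates a cycle.
Does 0 already reach 4? Reachable from 0: [0]. NO -> still a DAG (reorder needed).
Still a DAG? yes

Answer: yes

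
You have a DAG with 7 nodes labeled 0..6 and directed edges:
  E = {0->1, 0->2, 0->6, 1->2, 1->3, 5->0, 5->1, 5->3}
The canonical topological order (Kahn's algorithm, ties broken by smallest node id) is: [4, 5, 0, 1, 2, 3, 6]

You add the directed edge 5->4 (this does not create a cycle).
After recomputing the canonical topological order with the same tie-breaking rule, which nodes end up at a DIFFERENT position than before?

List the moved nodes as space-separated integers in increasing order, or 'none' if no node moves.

Answer: 0 1 2 3 4 5

Derivation:
Old toposort: [4, 5, 0, 1, 2, 3, 6]
Added edge 5->4
Recompute Kahn (smallest-id tiebreak):
  initial in-degrees: [1, 2, 2, 2, 1, 0, 1]
  ready (indeg=0): [5]
  pop 5: indeg[0]->0; indeg[1]->1; indeg[3]->1; indeg[4]->0 | ready=[0, 4] | order so far=[5]
  pop 0: indeg[1]->0; indeg[2]->1; indeg[6]->0 | ready=[1, 4, 6] | order so far=[5, 0]
  pop 1: indeg[2]->0; indeg[3]->0 | ready=[2, 3, 4, 6] | order so far=[5, 0, 1]
  pop 2: no out-edges | ready=[3, 4, 6] | order so far=[5, 0, 1, 2]
  pop 3: no out-edges | ready=[4, 6] | order so far=[5, 0, 1, 2, 3]
  pop 4: no out-edges | ready=[6] | order so far=[5, 0, 1, 2, 3, 4]
  pop 6: no out-edges | ready=[] | order so far=[5, 0, 1, 2, 3, 4, 6]
New canonical toposort: [5, 0, 1, 2, 3, 4, 6]
Compare positions:
  Node 0: index 2 -> 1 (moved)
  Node 1: index 3 -> 2 (moved)
  Node 2: index 4 -> 3 (moved)
  Node 3: index 5 -> 4 (moved)
  Node 4: index 0 -> 5 (moved)
  Node 5: index 1 -> 0 (moved)
  Node 6: index 6 -> 6 (same)
Nodes that changed position: 0 1 2 3 4 5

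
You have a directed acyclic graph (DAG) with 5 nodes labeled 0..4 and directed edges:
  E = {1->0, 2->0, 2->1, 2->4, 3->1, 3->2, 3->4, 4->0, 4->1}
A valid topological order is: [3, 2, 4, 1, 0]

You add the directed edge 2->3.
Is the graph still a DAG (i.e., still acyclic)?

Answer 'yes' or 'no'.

Given toposort: [3, 2, 4, 1, 0]
Position of 2: index 1; position of 3: index 0
New edge 2->3: backward (u after v in old order)
Backward edge: old toposort is now invalid. Check if this creates a cycle.
Does 3 already reach 2? Reachable from 3: [0, 1, 2, 3, 4]. YES -> cycle!
Still a DAG? no

Answer: no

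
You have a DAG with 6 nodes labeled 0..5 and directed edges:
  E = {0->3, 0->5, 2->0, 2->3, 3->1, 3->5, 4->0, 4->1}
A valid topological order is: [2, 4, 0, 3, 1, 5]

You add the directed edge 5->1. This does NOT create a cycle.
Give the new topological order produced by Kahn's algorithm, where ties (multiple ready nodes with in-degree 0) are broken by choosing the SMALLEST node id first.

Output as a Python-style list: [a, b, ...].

Old toposort: [2, 4, 0, 3, 1, 5]
Added edge: 5->1
Position of 5 (5) > position of 1 (4). Must reorder: 5 must now come before 1.
Run Kahn's algorithm (break ties by smallest node id):
  initial in-degrees: [2, 3, 0, 2, 0, 2]
  ready (indeg=0): [2, 4]
  pop 2: indeg[0]->1; indeg[3]->1 | ready=[4] | order so far=[2]
  pop 4: indeg[0]->0; indeg[1]->2 | ready=[0] | order so far=[2, 4]
  pop 0: indeg[3]->0; indeg[5]->1 | ready=[3] | order so far=[2, 4, 0]
  pop 3: indeg[1]->1; indeg[5]->0 | ready=[5] | order so far=[2, 4, 0, 3]
  pop 5: indeg[1]->0 | ready=[1] | order so far=[2, 4, 0, 3, 5]
  pop 1: no out-edges | ready=[] | order so far=[2, 4, 0, 3, 5, 1]
  Result: [2, 4, 0, 3, 5, 1]

Answer: [2, 4, 0, 3, 5, 1]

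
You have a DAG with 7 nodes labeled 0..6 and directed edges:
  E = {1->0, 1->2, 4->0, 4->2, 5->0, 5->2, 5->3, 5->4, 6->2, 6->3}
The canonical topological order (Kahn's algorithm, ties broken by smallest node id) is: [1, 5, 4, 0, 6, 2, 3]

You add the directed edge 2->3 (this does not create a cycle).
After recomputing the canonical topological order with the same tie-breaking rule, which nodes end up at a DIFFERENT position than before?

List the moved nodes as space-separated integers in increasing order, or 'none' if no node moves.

Old toposort: [1, 5, 4, 0, 6, 2, 3]
Added edge 2->3
Recompute Kahn (smallest-id tiebreak):
  initial in-degrees: [3, 0, 4, 3, 1, 0, 0]
  ready (indeg=0): [1, 5, 6]
  pop 1: indeg[0]->2; indeg[2]->3 | ready=[5, 6] | order so far=[1]
  pop 5: indeg[0]->1; indeg[2]->2; indeg[3]->2; indeg[4]->0 | ready=[4, 6] | order so far=[1, 5]
  pop 4: indeg[0]->0; indeg[2]->1 | ready=[0, 6] | order so far=[1, 5, 4]
  pop 0: no out-edges | ready=[6] | order so far=[1, 5, 4, 0]
  pop 6: indeg[2]->0; indeg[3]->1 | ready=[2] | order so far=[1, 5, 4, 0, 6]
  pop 2: indeg[3]->0 | ready=[3] | order so far=[1, 5, 4, 0, 6, 2]
  pop 3: no out-edges | ready=[] | order so far=[1, 5, 4, 0, 6, 2, 3]
New canonical toposort: [1, 5, 4, 0, 6, 2, 3]
Compare positions:
  Node 0: index 3 -> 3 (same)
  Node 1: index 0 -> 0 (same)
  Node 2: index 5 -> 5 (same)
  Node 3: index 6 -> 6 (same)
  Node 4: index 2 -> 2 (same)
  Node 5: index 1 -> 1 (same)
  Node 6: index 4 -> 4 (same)
Nodes that changed position: none

Answer: none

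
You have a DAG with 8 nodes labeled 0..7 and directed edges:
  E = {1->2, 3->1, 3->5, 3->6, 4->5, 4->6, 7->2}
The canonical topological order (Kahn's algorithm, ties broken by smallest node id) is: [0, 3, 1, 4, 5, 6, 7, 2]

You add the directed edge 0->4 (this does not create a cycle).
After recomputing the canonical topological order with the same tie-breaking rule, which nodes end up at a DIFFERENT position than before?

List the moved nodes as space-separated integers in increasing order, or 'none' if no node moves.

Answer: none

Derivation:
Old toposort: [0, 3, 1, 4, 5, 6, 7, 2]
Added edge 0->4
Recompute Kahn (smallest-id tiebreak):
  initial in-degrees: [0, 1, 2, 0, 1, 2, 2, 0]
  ready (indeg=0): [0, 3, 7]
  pop 0: indeg[4]->0 | ready=[3, 4, 7] | order so far=[0]
  pop 3: indeg[1]->0; indeg[5]->1; indeg[6]->1 | ready=[1, 4, 7] | order so far=[0, 3]
  pop 1: indeg[2]->1 | ready=[4, 7] | order so far=[0, 3, 1]
  pop 4: indeg[5]->0; indeg[6]->0 | ready=[5, 6, 7] | order so far=[0, 3, 1, 4]
  pop 5: no out-edges | ready=[6, 7] | order so far=[0, 3, 1, 4, 5]
  pop 6: no out-edges | ready=[7] | order so far=[0, 3, 1, 4, 5, 6]
  pop 7: indeg[2]->0 | ready=[2] | order so far=[0, 3, 1, 4, 5, 6, 7]
  pop 2: no out-edges | ready=[] | order so far=[0, 3, 1, 4, 5, 6, 7, 2]
New canonical toposort: [0, 3, 1, 4, 5, 6, 7, 2]
Compare positions:
  Node 0: index 0 -> 0 (same)
  Node 1: index 2 -> 2 (same)
  Node 2: index 7 -> 7 (same)
  Node 3: index 1 -> 1 (same)
  Node 4: index 3 -> 3 (same)
  Node 5: index 4 -> 4 (same)
  Node 6: index 5 -> 5 (same)
  Node 7: index 6 -> 6 (same)
Nodes that changed position: none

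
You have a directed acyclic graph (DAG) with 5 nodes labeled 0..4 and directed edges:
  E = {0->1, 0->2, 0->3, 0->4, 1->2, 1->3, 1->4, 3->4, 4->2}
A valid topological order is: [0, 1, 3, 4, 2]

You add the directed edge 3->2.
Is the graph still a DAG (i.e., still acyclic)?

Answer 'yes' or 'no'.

Given toposort: [0, 1, 3, 4, 2]
Position of 3: index 2; position of 2: index 4
New edge 3->2: forward
Forward edge: respects the existing order. Still a DAG, same toposort still valid.
Still a DAG? yes

Answer: yes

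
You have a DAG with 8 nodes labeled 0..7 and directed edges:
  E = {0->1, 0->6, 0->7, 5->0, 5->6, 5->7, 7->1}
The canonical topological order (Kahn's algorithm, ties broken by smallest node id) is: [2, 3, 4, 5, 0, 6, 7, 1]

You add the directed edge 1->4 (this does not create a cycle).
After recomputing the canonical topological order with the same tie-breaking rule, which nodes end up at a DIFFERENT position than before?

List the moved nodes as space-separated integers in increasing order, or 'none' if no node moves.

Answer: 0 1 4 5 6 7

Derivation:
Old toposort: [2, 3, 4, 5, 0, 6, 7, 1]
Added edge 1->4
Recompute Kahn (smallest-id tiebreak):
  initial in-degrees: [1, 2, 0, 0, 1, 0, 2, 2]
  ready (indeg=0): [2, 3, 5]
  pop 2: no out-edges | ready=[3, 5] | order so far=[2]
  pop 3: no out-edges | ready=[5] | order so far=[2, 3]
  pop 5: indeg[0]->0; indeg[6]->1; indeg[7]->1 | ready=[0] | order so far=[2, 3, 5]
  pop 0: indeg[1]->1; indeg[6]->0; indeg[7]->0 | ready=[6, 7] | order so far=[2, 3, 5, 0]
  pop 6: no out-edges | ready=[7] | order so far=[2, 3, 5, 0, 6]
  pop 7: indeg[1]->0 | ready=[1] | order so far=[2, 3, 5, 0, 6, 7]
  pop 1: indeg[4]->0 | ready=[4] | order so far=[2, 3, 5, 0, 6, 7, 1]
  pop 4: no out-edges | ready=[] | order so far=[2, 3, 5, 0, 6, 7, 1, 4]
New canonical toposort: [2, 3, 5, 0, 6, 7, 1, 4]
Compare positions:
  Node 0: index 4 -> 3 (moved)
  Node 1: index 7 -> 6 (moved)
  Node 2: index 0 -> 0 (same)
  Node 3: index 1 -> 1 (same)
  Node 4: index 2 -> 7 (moved)
  Node 5: index 3 -> 2 (moved)
  Node 6: index 5 -> 4 (moved)
  Node 7: index 6 -> 5 (moved)
Nodes that changed position: 0 1 4 5 6 7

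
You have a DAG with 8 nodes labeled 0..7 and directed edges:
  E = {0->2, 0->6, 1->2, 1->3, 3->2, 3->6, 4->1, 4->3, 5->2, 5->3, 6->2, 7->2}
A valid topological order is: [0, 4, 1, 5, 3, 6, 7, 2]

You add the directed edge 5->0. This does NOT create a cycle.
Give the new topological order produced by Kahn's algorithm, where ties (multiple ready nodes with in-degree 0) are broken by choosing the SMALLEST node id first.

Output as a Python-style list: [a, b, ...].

Old toposort: [0, 4, 1, 5, 3, 6, 7, 2]
Added edge: 5->0
Position of 5 (3) > position of 0 (0). Must reorder: 5 must now come before 0.
Run Kahn's algorithm (break ties by smallest node id):
  initial in-degrees: [1, 1, 6, 3, 0, 0, 2, 0]
  ready (indeg=0): [4, 5, 7]
  pop 4: indeg[1]->0; indeg[3]->2 | ready=[1, 5, 7] | order so far=[4]
  pop 1: indeg[2]->5; indeg[3]->1 | ready=[5, 7] | order so far=[4, 1]
  pop 5: indeg[0]->0; indeg[2]->4; indeg[3]->0 | ready=[0, 3, 7] | order so far=[4, 1, 5]
  pop 0: indeg[2]->3; indeg[6]->1 | ready=[3, 7] | order so far=[4, 1, 5, 0]
  pop 3: indeg[2]->2; indeg[6]->0 | ready=[6, 7] | order so far=[4, 1, 5, 0, 3]
  pop 6: indeg[2]->1 | ready=[7] | order so far=[4, 1, 5, 0, 3, 6]
  pop 7: indeg[2]->0 | ready=[2] | order so far=[4, 1, 5, 0, 3, 6, 7]
  pop 2: no out-edges | ready=[] | order so far=[4, 1, 5, 0, 3, 6, 7, 2]
  Result: [4, 1, 5, 0, 3, 6, 7, 2]

Answer: [4, 1, 5, 0, 3, 6, 7, 2]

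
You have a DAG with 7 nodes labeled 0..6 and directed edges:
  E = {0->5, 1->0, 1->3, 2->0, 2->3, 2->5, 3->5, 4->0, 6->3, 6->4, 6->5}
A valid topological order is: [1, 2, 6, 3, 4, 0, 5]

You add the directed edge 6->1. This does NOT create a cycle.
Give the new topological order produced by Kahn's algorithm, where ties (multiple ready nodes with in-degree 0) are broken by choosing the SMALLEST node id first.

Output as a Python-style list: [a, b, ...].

Old toposort: [1, 2, 6, 3, 4, 0, 5]
Added edge: 6->1
Position of 6 (2) > position of 1 (0). Must reorder: 6 must now come before 1.
Run Kahn's algorithm (break ties by smallest node id):
  initial in-degrees: [3, 1, 0, 3, 1, 4, 0]
  ready (indeg=0): [2, 6]
  pop 2: indeg[0]->2; indeg[3]->2; indeg[5]->3 | ready=[6] | order so far=[2]
  pop 6: indeg[1]->0; indeg[3]->1; indeg[4]->0; indeg[5]->2 | ready=[1, 4] | order so far=[2, 6]
  pop 1: indeg[0]->1; indeg[3]->0 | ready=[3, 4] | order so far=[2, 6, 1]
  pop 3: indeg[5]->1 | ready=[4] | order so far=[2, 6, 1, 3]
  pop 4: indeg[0]->0 | ready=[0] | order so far=[2, 6, 1, 3, 4]
  pop 0: indeg[5]->0 | ready=[5] | order so far=[2, 6, 1, 3, 4, 0]
  pop 5: no out-edges | ready=[] | order so far=[2, 6, 1, 3, 4, 0, 5]
  Result: [2, 6, 1, 3, 4, 0, 5]

Answer: [2, 6, 1, 3, 4, 0, 5]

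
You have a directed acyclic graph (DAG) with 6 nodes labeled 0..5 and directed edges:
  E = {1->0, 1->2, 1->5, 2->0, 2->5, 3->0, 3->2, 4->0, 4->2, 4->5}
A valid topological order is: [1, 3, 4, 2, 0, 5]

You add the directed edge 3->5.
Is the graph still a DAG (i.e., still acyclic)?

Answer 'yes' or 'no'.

Given toposort: [1, 3, 4, 2, 0, 5]
Position of 3: index 1; position of 5: index 5
New edge 3->5: forward
Forward edge: respects the existing order. Still a DAG, same toposort still valid.
Still a DAG? yes

Answer: yes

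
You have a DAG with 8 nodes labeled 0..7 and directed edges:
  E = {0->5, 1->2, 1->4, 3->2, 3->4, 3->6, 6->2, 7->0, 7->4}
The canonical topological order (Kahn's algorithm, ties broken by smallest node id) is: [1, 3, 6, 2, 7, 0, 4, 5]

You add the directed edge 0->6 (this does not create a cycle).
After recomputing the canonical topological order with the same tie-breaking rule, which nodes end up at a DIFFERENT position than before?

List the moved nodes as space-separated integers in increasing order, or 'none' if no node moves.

Answer: 0 2 4 5 6 7

Derivation:
Old toposort: [1, 3, 6, 2, 7, 0, 4, 5]
Added edge 0->6
Recompute Kahn (smallest-id tiebreak):
  initial in-degrees: [1, 0, 3, 0, 3, 1, 2, 0]
  ready (indeg=0): [1, 3, 7]
  pop 1: indeg[2]->2; indeg[4]->2 | ready=[3, 7] | order so far=[1]
  pop 3: indeg[2]->1; indeg[4]->1; indeg[6]->1 | ready=[7] | order so far=[1, 3]
  pop 7: indeg[0]->0; indeg[4]->0 | ready=[0, 4] | order so far=[1, 3, 7]
  pop 0: indeg[5]->0; indeg[6]->0 | ready=[4, 5, 6] | order so far=[1, 3, 7, 0]
  pop 4: no out-edges | ready=[5, 6] | order so far=[1, 3, 7, 0, 4]
  pop 5: no out-edges | ready=[6] | order so far=[1, 3, 7, 0, 4, 5]
  pop 6: indeg[2]->0 | ready=[2] | order so far=[1, 3, 7, 0, 4, 5, 6]
  pop 2: no out-edges | ready=[] | order so far=[1, 3, 7, 0, 4, 5, 6, 2]
New canonical toposort: [1, 3, 7, 0, 4, 5, 6, 2]
Compare positions:
  Node 0: index 5 -> 3 (moved)
  Node 1: index 0 -> 0 (same)
  Node 2: index 3 -> 7 (moved)
  Node 3: index 1 -> 1 (same)
  Node 4: index 6 -> 4 (moved)
  Node 5: index 7 -> 5 (moved)
  Node 6: index 2 -> 6 (moved)
  Node 7: index 4 -> 2 (moved)
Nodes that changed position: 0 2 4 5 6 7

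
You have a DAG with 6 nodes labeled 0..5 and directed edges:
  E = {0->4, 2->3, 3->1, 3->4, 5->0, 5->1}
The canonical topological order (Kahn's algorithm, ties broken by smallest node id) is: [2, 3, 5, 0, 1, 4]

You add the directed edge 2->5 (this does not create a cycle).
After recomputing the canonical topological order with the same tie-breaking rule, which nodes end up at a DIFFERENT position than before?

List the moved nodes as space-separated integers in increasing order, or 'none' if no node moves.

Answer: none

Derivation:
Old toposort: [2, 3, 5, 0, 1, 4]
Added edge 2->5
Recompute Kahn (smallest-id tiebreak):
  initial in-degrees: [1, 2, 0, 1, 2, 1]
  ready (indeg=0): [2]
  pop 2: indeg[3]->0; indeg[5]->0 | ready=[3, 5] | order so far=[2]
  pop 3: indeg[1]->1; indeg[4]->1 | ready=[5] | order so far=[2, 3]
  pop 5: indeg[0]->0; indeg[1]->0 | ready=[0, 1] | order so far=[2, 3, 5]
  pop 0: indeg[4]->0 | ready=[1, 4] | order so far=[2, 3, 5, 0]
  pop 1: no out-edges | ready=[4] | order so far=[2, 3, 5, 0, 1]
  pop 4: no out-edges | ready=[] | order so far=[2, 3, 5, 0, 1, 4]
New canonical toposort: [2, 3, 5, 0, 1, 4]
Compare positions:
  Node 0: index 3 -> 3 (same)
  Node 1: index 4 -> 4 (same)
  Node 2: index 0 -> 0 (same)
  Node 3: index 1 -> 1 (same)
  Node 4: index 5 -> 5 (same)
  Node 5: index 2 -> 2 (same)
Nodes that changed position: none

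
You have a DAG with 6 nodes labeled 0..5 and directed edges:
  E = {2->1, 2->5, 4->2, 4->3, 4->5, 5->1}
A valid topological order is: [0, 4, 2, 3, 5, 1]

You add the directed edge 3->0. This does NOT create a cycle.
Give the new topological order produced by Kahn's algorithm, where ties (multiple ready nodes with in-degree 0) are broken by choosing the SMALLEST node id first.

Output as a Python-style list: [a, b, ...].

Old toposort: [0, 4, 2, 3, 5, 1]
Added edge: 3->0
Position of 3 (3) > position of 0 (0). Must reorder: 3 must now come before 0.
Run Kahn's algorithm (break ties by smallest node id):
  initial in-degrees: [1, 2, 1, 1, 0, 2]
  ready (indeg=0): [4]
  pop 4: indeg[2]->0; indeg[3]->0; indeg[5]->1 | ready=[2, 3] | order so far=[4]
  pop 2: indeg[1]->1; indeg[5]->0 | ready=[3, 5] | order so far=[4, 2]
  pop 3: indeg[0]->0 | ready=[0, 5] | order so far=[4, 2, 3]
  pop 0: no out-edges | ready=[5] | order so far=[4, 2, 3, 0]
  pop 5: indeg[1]->0 | ready=[1] | order so far=[4, 2, 3, 0, 5]
  pop 1: no out-edges | ready=[] | order so far=[4, 2, 3, 0, 5, 1]
  Result: [4, 2, 3, 0, 5, 1]

Answer: [4, 2, 3, 0, 5, 1]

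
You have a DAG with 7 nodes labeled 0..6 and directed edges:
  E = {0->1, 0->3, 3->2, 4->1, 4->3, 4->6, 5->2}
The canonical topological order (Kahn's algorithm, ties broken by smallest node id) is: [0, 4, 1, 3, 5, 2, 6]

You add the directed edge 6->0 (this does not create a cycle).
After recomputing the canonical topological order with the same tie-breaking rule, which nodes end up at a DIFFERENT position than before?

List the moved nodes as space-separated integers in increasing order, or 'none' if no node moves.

Old toposort: [0, 4, 1, 3, 5, 2, 6]
Added edge 6->0
Recompute Kahn (smallest-id tiebreak):
  initial in-degrees: [1, 2, 2, 2, 0, 0, 1]
  ready (indeg=0): [4, 5]
  pop 4: indeg[1]->1; indeg[3]->1; indeg[6]->0 | ready=[5, 6] | order so far=[4]
  pop 5: indeg[2]->1 | ready=[6] | order so far=[4, 5]
  pop 6: indeg[0]->0 | ready=[0] | order so far=[4, 5, 6]
  pop 0: indeg[1]->0; indeg[3]->0 | ready=[1, 3] | order so far=[4, 5, 6, 0]
  pop 1: no out-edges | ready=[3] | order so far=[4, 5, 6, 0, 1]
  pop 3: indeg[2]->0 | ready=[2] | order so far=[4, 5, 6, 0, 1, 3]
  pop 2: no out-edges | ready=[] | order so far=[4, 5, 6, 0, 1, 3, 2]
New canonical toposort: [4, 5, 6, 0, 1, 3, 2]
Compare positions:
  Node 0: index 0 -> 3 (moved)
  Node 1: index 2 -> 4 (moved)
  Node 2: index 5 -> 6 (moved)
  Node 3: index 3 -> 5 (moved)
  Node 4: index 1 -> 0 (moved)
  Node 5: index 4 -> 1 (moved)
  Node 6: index 6 -> 2 (moved)
Nodes that changed position: 0 1 2 3 4 5 6

Answer: 0 1 2 3 4 5 6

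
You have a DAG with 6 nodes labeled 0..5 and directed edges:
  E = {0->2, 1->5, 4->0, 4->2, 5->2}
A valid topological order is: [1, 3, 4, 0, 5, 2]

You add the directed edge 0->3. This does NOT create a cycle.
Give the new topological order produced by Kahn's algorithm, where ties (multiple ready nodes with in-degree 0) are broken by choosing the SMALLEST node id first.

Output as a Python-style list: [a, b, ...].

Old toposort: [1, 3, 4, 0, 5, 2]
Added edge: 0->3
Position of 0 (3) > position of 3 (1). Must reorder: 0 must now come before 3.
Run Kahn's algorithm (break ties by smallest node id):
  initial in-degrees: [1, 0, 3, 1, 0, 1]
  ready (indeg=0): [1, 4]
  pop 1: indeg[5]->0 | ready=[4, 5] | order so far=[1]
  pop 4: indeg[0]->0; indeg[2]->2 | ready=[0, 5] | order so far=[1, 4]
  pop 0: indeg[2]->1; indeg[3]->0 | ready=[3, 5] | order so far=[1, 4, 0]
  pop 3: no out-edges | ready=[5] | order so far=[1, 4, 0, 3]
  pop 5: indeg[2]->0 | ready=[2] | order so far=[1, 4, 0, 3, 5]
  pop 2: no out-edges | ready=[] | order so far=[1, 4, 0, 3, 5, 2]
  Result: [1, 4, 0, 3, 5, 2]

Answer: [1, 4, 0, 3, 5, 2]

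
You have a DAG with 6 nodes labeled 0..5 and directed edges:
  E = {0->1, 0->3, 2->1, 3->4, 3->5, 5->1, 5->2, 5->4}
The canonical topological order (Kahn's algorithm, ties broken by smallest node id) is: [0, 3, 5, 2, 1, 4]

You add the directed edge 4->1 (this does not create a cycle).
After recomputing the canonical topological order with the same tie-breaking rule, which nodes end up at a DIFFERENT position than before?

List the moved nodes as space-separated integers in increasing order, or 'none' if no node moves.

Old toposort: [0, 3, 5, 2, 1, 4]
Added edge 4->1
Recompute Kahn (smallest-id tiebreak):
  initial in-degrees: [0, 4, 1, 1, 2, 1]
  ready (indeg=0): [0]
  pop 0: indeg[1]->3; indeg[3]->0 | ready=[3] | order so far=[0]
  pop 3: indeg[4]->1; indeg[5]->0 | ready=[5] | order so far=[0, 3]
  pop 5: indeg[1]->2; indeg[2]->0; indeg[4]->0 | ready=[2, 4] | order so far=[0, 3, 5]
  pop 2: indeg[1]->1 | ready=[4] | order so far=[0, 3, 5, 2]
  pop 4: indeg[1]->0 | ready=[1] | order so far=[0, 3, 5, 2, 4]
  pop 1: no out-edges | ready=[] | order so far=[0, 3, 5, 2, 4, 1]
New canonical toposort: [0, 3, 5, 2, 4, 1]
Compare positions:
  Node 0: index 0 -> 0 (same)
  Node 1: index 4 -> 5 (moved)
  Node 2: index 3 -> 3 (same)
  Node 3: index 1 -> 1 (same)
  Node 4: index 5 -> 4 (moved)
  Node 5: index 2 -> 2 (same)
Nodes that changed position: 1 4

Answer: 1 4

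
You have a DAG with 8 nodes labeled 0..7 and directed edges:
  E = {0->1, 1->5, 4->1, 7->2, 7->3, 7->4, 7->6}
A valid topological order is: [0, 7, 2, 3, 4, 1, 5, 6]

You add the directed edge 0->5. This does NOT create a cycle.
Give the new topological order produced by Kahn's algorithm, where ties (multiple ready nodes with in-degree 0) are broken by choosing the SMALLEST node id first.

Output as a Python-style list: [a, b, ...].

Old toposort: [0, 7, 2, 3, 4, 1, 5, 6]
Added edge: 0->5
Position of 0 (0) < position of 5 (6). Old order still valid.
Run Kahn's algorithm (break ties by smallest node id):
  initial in-degrees: [0, 2, 1, 1, 1, 2, 1, 0]
  ready (indeg=0): [0, 7]
  pop 0: indeg[1]->1; indeg[5]->1 | ready=[7] | order so far=[0]
  pop 7: indeg[2]->0; indeg[3]->0; indeg[4]->0; indeg[6]->0 | ready=[2, 3, 4, 6] | order so far=[0, 7]
  pop 2: no out-edges | ready=[3, 4, 6] | order so far=[0, 7, 2]
  pop 3: no out-edges | ready=[4, 6] | order so far=[0, 7, 2, 3]
  pop 4: indeg[1]->0 | ready=[1, 6] | order so far=[0, 7, 2, 3, 4]
  pop 1: indeg[5]->0 | ready=[5, 6] | order so far=[0, 7, 2, 3, 4, 1]
  pop 5: no out-edges | ready=[6] | order so far=[0, 7, 2, 3, 4, 1, 5]
  pop 6: no out-edges | ready=[] | order so far=[0, 7, 2, 3, 4, 1, 5, 6]
  Result: [0, 7, 2, 3, 4, 1, 5, 6]

Answer: [0, 7, 2, 3, 4, 1, 5, 6]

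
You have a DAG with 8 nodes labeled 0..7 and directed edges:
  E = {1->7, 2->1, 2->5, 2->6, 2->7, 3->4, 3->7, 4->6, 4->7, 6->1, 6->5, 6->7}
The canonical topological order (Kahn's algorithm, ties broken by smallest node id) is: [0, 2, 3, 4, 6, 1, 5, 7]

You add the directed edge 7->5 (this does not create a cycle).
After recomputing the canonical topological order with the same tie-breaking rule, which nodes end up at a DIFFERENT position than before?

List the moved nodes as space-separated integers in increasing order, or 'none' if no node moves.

Answer: 5 7

Derivation:
Old toposort: [0, 2, 3, 4, 6, 1, 5, 7]
Added edge 7->5
Recompute Kahn (smallest-id tiebreak):
  initial in-degrees: [0, 2, 0, 0, 1, 3, 2, 5]
  ready (indeg=0): [0, 2, 3]
  pop 0: no out-edges | ready=[2, 3] | order so far=[0]
  pop 2: indeg[1]->1; indeg[5]->2; indeg[6]->1; indeg[7]->4 | ready=[3] | order so far=[0, 2]
  pop 3: indeg[4]->0; indeg[7]->3 | ready=[4] | order so far=[0, 2, 3]
  pop 4: indeg[6]->0; indeg[7]->2 | ready=[6] | order so far=[0, 2, 3, 4]
  pop 6: indeg[1]->0; indeg[5]->1; indeg[7]->1 | ready=[1] | order so far=[0, 2, 3, 4, 6]
  pop 1: indeg[7]->0 | ready=[7] | order so far=[0, 2, 3, 4, 6, 1]
  pop 7: indeg[5]->0 | ready=[5] | order so far=[0, 2, 3, 4, 6, 1, 7]
  pop 5: no out-edges | ready=[] | order so far=[0, 2, 3, 4, 6, 1, 7, 5]
New canonical toposort: [0, 2, 3, 4, 6, 1, 7, 5]
Compare positions:
  Node 0: index 0 -> 0 (same)
  Node 1: index 5 -> 5 (same)
  Node 2: index 1 -> 1 (same)
  Node 3: index 2 -> 2 (same)
  Node 4: index 3 -> 3 (same)
  Node 5: index 6 -> 7 (moved)
  Node 6: index 4 -> 4 (same)
  Node 7: index 7 -> 6 (moved)
Nodes that changed position: 5 7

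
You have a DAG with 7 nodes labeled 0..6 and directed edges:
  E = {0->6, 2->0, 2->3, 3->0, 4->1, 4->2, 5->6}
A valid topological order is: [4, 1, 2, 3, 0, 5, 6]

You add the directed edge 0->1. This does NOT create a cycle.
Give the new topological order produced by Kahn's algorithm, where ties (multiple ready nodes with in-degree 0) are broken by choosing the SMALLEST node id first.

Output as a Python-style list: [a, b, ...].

Old toposort: [4, 1, 2, 3, 0, 5, 6]
Added edge: 0->1
Position of 0 (4) > position of 1 (1). Must reorder: 0 must now come before 1.
Run Kahn's algorithm (break ties by smallest node id):
  initial in-degrees: [2, 2, 1, 1, 0, 0, 2]
  ready (indeg=0): [4, 5]
  pop 4: indeg[1]->1; indeg[2]->0 | ready=[2, 5] | order so far=[4]
  pop 2: indeg[0]->1; indeg[3]->0 | ready=[3, 5] | order so far=[4, 2]
  pop 3: indeg[0]->0 | ready=[0, 5] | order so far=[4, 2, 3]
  pop 0: indeg[1]->0; indeg[6]->1 | ready=[1, 5] | order so far=[4, 2, 3, 0]
  pop 1: no out-edges | ready=[5] | order so far=[4, 2, 3, 0, 1]
  pop 5: indeg[6]->0 | ready=[6] | order so far=[4, 2, 3, 0, 1, 5]
  pop 6: no out-edges | ready=[] | order so far=[4, 2, 3, 0, 1, 5, 6]
  Result: [4, 2, 3, 0, 1, 5, 6]

Answer: [4, 2, 3, 0, 1, 5, 6]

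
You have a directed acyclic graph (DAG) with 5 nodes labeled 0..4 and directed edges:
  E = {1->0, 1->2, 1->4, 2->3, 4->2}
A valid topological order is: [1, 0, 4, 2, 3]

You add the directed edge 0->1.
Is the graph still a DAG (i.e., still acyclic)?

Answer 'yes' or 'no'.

Answer: no

Derivation:
Given toposort: [1, 0, 4, 2, 3]
Position of 0: index 1; position of 1: index 0
New edge 0->1: backward (u after v in old order)
Backward edge: old toposort is now invalid. Check if this creates a cycle.
Does 1 already reach 0? Reachable from 1: [0, 1, 2, 3, 4]. YES -> cycle!
Still a DAG? no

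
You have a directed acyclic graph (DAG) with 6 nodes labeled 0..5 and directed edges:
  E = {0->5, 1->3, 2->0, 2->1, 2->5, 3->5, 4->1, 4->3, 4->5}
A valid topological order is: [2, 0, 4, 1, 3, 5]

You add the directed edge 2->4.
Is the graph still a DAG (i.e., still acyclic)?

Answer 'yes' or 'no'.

Given toposort: [2, 0, 4, 1, 3, 5]
Position of 2: index 0; position of 4: index 2
New edge 2->4: forward
Forward edge: respects the existing order. Still a DAG, same toposort still valid.
Still a DAG? yes

Answer: yes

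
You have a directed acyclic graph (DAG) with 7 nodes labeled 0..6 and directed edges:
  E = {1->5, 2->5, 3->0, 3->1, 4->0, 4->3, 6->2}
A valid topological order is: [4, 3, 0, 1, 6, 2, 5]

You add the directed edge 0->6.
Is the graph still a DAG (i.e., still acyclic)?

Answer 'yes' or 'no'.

Answer: yes

Derivation:
Given toposort: [4, 3, 0, 1, 6, 2, 5]
Position of 0: index 2; position of 6: index 4
New edge 0->6: forward
Forward edge: respects the existing order. Still a DAG, same toposort still valid.
Still a DAG? yes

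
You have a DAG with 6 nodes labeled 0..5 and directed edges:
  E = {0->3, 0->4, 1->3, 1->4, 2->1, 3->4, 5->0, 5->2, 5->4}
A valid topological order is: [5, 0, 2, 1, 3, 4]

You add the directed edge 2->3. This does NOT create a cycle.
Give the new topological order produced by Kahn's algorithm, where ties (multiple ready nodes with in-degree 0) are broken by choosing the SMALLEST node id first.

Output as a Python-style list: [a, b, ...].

Old toposort: [5, 0, 2, 1, 3, 4]
Added edge: 2->3
Position of 2 (2) < position of 3 (4). Old order still valid.
Run Kahn's algorithm (break ties by smallest node id):
  initial in-degrees: [1, 1, 1, 3, 4, 0]
  ready (indeg=0): [5]
  pop 5: indeg[0]->0; indeg[2]->0; indeg[4]->3 | ready=[0, 2] | order so far=[5]
  pop 0: indeg[3]->2; indeg[4]->2 | ready=[2] | order so far=[5, 0]
  pop 2: indeg[1]->0; indeg[3]->1 | ready=[1] | order so far=[5, 0, 2]
  pop 1: indeg[3]->0; indeg[4]->1 | ready=[3] | order so far=[5, 0, 2, 1]
  pop 3: indeg[4]->0 | ready=[4] | order so far=[5, 0, 2, 1, 3]
  pop 4: no out-edges | ready=[] | order so far=[5, 0, 2, 1, 3, 4]
  Result: [5, 0, 2, 1, 3, 4]

Answer: [5, 0, 2, 1, 3, 4]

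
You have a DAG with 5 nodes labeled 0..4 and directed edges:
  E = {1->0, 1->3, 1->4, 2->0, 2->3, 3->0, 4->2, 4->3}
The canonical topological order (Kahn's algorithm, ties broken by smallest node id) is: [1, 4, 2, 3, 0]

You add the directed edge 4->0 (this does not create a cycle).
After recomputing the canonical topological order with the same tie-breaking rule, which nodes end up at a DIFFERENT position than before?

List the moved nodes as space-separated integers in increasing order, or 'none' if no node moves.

Old toposort: [1, 4, 2, 3, 0]
Added edge 4->0
Recompute Kahn (smallest-id tiebreak):
  initial in-degrees: [4, 0, 1, 3, 1]
  ready (indeg=0): [1]
  pop 1: indeg[0]->3; indeg[3]->2; indeg[4]->0 | ready=[4] | order so far=[1]
  pop 4: indeg[0]->2; indeg[2]->0; indeg[3]->1 | ready=[2] | order so far=[1, 4]
  pop 2: indeg[0]->1; indeg[3]->0 | ready=[3] | order so far=[1, 4, 2]
  pop 3: indeg[0]->0 | ready=[0] | order so far=[1, 4, 2, 3]
  pop 0: no out-edges | ready=[] | order so far=[1, 4, 2, 3, 0]
New canonical toposort: [1, 4, 2, 3, 0]
Compare positions:
  Node 0: index 4 -> 4 (same)
  Node 1: index 0 -> 0 (same)
  Node 2: index 2 -> 2 (same)
  Node 3: index 3 -> 3 (same)
  Node 4: index 1 -> 1 (same)
Nodes that changed position: none

Answer: none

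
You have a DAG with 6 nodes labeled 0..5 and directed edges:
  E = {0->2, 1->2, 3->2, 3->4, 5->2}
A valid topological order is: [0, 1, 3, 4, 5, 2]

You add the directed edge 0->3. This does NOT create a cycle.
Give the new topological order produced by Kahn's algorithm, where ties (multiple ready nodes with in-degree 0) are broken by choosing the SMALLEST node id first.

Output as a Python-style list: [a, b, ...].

Old toposort: [0, 1, 3, 4, 5, 2]
Added edge: 0->3
Position of 0 (0) < position of 3 (2). Old order still valid.
Run Kahn's algorithm (break ties by smallest node id):
  initial in-degrees: [0, 0, 4, 1, 1, 0]
  ready (indeg=0): [0, 1, 5]
  pop 0: indeg[2]->3; indeg[3]->0 | ready=[1, 3, 5] | order so far=[0]
  pop 1: indeg[2]->2 | ready=[3, 5] | order so far=[0, 1]
  pop 3: indeg[2]->1; indeg[4]->0 | ready=[4, 5] | order so far=[0, 1, 3]
  pop 4: no out-edges | ready=[5] | order so far=[0, 1, 3, 4]
  pop 5: indeg[2]->0 | ready=[2] | order so far=[0, 1, 3, 4, 5]
  pop 2: no out-edges | ready=[] | order so far=[0, 1, 3, 4, 5, 2]
  Result: [0, 1, 3, 4, 5, 2]

Answer: [0, 1, 3, 4, 5, 2]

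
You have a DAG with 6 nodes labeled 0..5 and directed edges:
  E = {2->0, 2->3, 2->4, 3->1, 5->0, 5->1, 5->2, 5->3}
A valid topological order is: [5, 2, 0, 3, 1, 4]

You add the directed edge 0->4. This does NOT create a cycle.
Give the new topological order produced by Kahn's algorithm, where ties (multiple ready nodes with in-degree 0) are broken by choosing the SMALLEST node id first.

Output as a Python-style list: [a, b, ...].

Old toposort: [5, 2, 0, 3, 1, 4]
Added edge: 0->4
Position of 0 (2) < position of 4 (5). Old order still valid.
Run Kahn's algorithm (break ties by smallest node id):
  initial in-degrees: [2, 2, 1, 2, 2, 0]
  ready (indeg=0): [5]
  pop 5: indeg[0]->1; indeg[1]->1; indeg[2]->0; indeg[3]->1 | ready=[2] | order so far=[5]
  pop 2: indeg[0]->0; indeg[3]->0; indeg[4]->1 | ready=[0, 3] | order so far=[5, 2]
  pop 0: indeg[4]->0 | ready=[3, 4] | order so far=[5, 2, 0]
  pop 3: indeg[1]->0 | ready=[1, 4] | order so far=[5, 2, 0, 3]
  pop 1: no out-edges | ready=[4] | order so far=[5, 2, 0, 3, 1]
  pop 4: no out-edges | ready=[] | order so far=[5, 2, 0, 3, 1, 4]
  Result: [5, 2, 0, 3, 1, 4]

Answer: [5, 2, 0, 3, 1, 4]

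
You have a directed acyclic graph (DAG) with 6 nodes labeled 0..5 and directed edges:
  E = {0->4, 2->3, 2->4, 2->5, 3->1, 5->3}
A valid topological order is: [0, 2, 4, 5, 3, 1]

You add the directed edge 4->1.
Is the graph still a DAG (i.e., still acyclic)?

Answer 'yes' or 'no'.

Given toposort: [0, 2, 4, 5, 3, 1]
Position of 4: index 2; position of 1: index 5
New edge 4->1: forward
Forward edge: respects the existing order. Still a DAG, same toposort still valid.
Still a DAG? yes

Answer: yes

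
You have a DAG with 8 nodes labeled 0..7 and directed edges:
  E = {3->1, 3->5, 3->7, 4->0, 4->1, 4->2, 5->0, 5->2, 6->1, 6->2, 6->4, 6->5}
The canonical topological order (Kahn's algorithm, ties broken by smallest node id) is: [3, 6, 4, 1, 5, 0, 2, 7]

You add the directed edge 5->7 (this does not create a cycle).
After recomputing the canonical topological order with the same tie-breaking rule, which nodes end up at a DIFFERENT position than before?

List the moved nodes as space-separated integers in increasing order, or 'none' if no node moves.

Old toposort: [3, 6, 4, 1, 5, 0, 2, 7]
Added edge 5->7
Recompute Kahn (smallest-id tiebreak):
  initial in-degrees: [2, 3, 3, 0, 1, 2, 0, 2]
  ready (indeg=0): [3, 6]
  pop 3: indeg[1]->2; indeg[5]->1; indeg[7]->1 | ready=[6] | order so far=[3]
  pop 6: indeg[1]->1; indeg[2]->2; indeg[4]->0; indeg[5]->0 | ready=[4, 5] | order so far=[3, 6]
  pop 4: indeg[0]->1; indeg[1]->0; indeg[2]->1 | ready=[1, 5] | order so far=[3, 6, 4]
  pop 1: no out-edges | ready=[5] | order so far=[3, 6, 4, 1]
  pop 5: indeg[0]->0; indeg[2]->0; indeg[7]->0 | ready=[0, 2, 7] | order so far=[3, 6, 4, 1, 5]
  pop 0: no out-edges | ready=[2, 7] | order so far=[3, 6, 4, 1, 5, 0]
  pop 2: no out-edges | ready=[7] | order so far=[3, 6, 4, 1, 5, 0, 2]
  pop 7: no out-edges | ready=[] | order so far=[3, 6, 4, 1, 5, 0, 2, 7]
New canonical toposort: [3, 6, 4, 1, 5, 0, 2, 7]
Compare positions:
  Node 0: index 5 -> 5 (same)
  Node 1: index 3 -> 3 (same)
  Node 2: index 6 -> 6 (same)
  Node 3: index 0 -> 0 (same)
  Node 4: index 2 -> 2 (same)
  Node 5: index 4 -> 4 (same)
  Node 6: index 1 -> 1 (same)
  Node 7: index 7 -> 7 (same)
Nodes that changed position: none

Answer: none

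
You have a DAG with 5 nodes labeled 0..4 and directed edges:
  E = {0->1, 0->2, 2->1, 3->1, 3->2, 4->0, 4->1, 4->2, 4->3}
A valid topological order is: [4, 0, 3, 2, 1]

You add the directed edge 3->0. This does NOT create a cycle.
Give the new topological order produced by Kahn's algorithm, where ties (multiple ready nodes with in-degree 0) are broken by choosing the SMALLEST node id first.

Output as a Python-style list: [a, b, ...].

Answer: [4, 3, 0, 2, 1]

Derivation:
Old toposort: [4, 0, 3, 2, 1]
Added edge: 3->0
Position of 3 (2) > position of 0 (1). Must reorder: 3 must now come before 0.
Run Kahn's algorithm (break ties by smallest node id):
  initial in-degrees: [2, 4, 3, 1, 0]
  ready (indeg=0): [4]
  pop 4: indeg[0]->1; indeg[1]->3; indeg[2]->2; indeg[3]->0 | ready=[3] | order so far=[4]
  pop 3: indeg[0]->0; indeg[1]->2; indeg[2]->1 | ready=[0] | order so far=[4, 3]
  pop 0: indeg[1]->1; indeg[2]->0 | ready=[2] | order so far=[4, 3, 0]
  pop 2: indeg[1]->0 | ready=[1] | order so far=[4, 3, 0, 2]
  pop 1: no out-edges | ready=[] | order so far=[4, 3, 0, 2, 1]
  Result: [4, 3, 0, 2, 1]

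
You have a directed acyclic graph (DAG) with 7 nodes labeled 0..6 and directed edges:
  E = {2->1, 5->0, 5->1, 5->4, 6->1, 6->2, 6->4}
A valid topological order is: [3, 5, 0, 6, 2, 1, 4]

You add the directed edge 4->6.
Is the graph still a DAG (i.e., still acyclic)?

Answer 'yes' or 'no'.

Answer: no

Derivation:
Given toposort: [3, 5, 0, 6, 2, 1, 4]
Position of 4: index 6; position of 6: index 3
New edge 4->6: backward (u after v in old order)
Backward edge: old toposort is now invalid. Check if this creates a cycle.
Does 6 already reach 4? Reachable from 6: [1, 2, 4, 6]. YES -> cycle!
Still a DAG? no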